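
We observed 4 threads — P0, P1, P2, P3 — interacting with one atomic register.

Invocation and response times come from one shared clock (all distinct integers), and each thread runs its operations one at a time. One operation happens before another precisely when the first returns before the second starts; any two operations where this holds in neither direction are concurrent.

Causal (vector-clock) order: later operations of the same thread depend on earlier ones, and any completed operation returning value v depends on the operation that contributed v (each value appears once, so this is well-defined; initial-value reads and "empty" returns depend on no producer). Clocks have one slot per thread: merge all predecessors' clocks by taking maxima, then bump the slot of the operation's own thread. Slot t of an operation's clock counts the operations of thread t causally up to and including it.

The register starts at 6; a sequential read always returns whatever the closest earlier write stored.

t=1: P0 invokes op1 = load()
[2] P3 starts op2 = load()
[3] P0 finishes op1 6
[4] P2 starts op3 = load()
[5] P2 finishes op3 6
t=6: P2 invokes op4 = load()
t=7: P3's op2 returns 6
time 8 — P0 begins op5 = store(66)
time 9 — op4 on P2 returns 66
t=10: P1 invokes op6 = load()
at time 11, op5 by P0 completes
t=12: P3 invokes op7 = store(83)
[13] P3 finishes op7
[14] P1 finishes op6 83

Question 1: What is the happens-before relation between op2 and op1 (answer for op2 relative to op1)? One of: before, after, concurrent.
concurrent

op2 spans [2,7], op1 spans [1,3]
the intervals overlap in both directions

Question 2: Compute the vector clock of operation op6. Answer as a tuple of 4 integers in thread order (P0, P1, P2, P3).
(0, 1, 0, 2)

root op op2, invoked 2: fresh clock plus P3's own tick → (0, 0, 0, 1)
root op op3, invoked 4: fresh clock plus P2's own tick → (0, 0, 1, 0)
root op op1, invoked 1: fresh clock plus P0's own tick → (1, 0, 0, 0)
merge at op7 (invoked 12): VC(op2)=(0, 0, 0, 1), own-thread bump on P3 → (0, 0, 0, 2)
merge at op5 (invoked 8): VC(op1)=(1, 0, 0, 0), own-thread bump on P0 → (2, 0, 0, 0)
merge at op6 (invoked 10): VC(op7)=(0, 0, 0, 2), own-thread bump on P1 → (0, 1, 0, 2)
merge at op4 (invoked 6): VC(op3)=(0, 0, 1, 0), VC(op5)=(2, 0, 0, 0), own-thread bump on P2 → (2, 0, 2, 0)
target: VC(op6) = (0, 1, 0, 2)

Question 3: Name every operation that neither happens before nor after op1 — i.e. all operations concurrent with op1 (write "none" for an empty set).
op2

overlap test against op1 [1,3]: concurrent iff the interval meets 1..3
op2 [2,7]: concurrent
op3 [4,5]: after
op4 [6,9]: after
op5 [8,11]: after
op6 [10,14]: after
op7 [12,13]: after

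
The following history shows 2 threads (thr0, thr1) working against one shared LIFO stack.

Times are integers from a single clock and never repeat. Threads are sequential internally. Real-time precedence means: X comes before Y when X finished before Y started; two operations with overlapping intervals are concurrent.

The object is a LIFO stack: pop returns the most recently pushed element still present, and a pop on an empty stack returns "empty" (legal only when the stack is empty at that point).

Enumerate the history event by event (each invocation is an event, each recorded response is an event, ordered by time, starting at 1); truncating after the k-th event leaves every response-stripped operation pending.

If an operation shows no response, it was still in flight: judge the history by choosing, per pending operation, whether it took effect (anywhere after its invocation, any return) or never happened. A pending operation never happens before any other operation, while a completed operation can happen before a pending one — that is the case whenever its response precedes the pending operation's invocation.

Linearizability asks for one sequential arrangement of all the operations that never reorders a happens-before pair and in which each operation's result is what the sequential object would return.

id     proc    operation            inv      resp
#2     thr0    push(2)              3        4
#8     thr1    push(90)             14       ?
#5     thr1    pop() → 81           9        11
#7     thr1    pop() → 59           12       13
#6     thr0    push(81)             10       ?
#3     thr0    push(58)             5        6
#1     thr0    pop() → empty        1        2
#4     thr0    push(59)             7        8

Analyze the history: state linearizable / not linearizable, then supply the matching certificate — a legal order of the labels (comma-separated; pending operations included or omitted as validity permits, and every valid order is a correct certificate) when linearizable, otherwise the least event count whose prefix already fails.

linearizable — witness: #1, #2, #3, #4, #6, #5, #7

step 1: #1 pop() → empty — stack <>
step 2: #2 push(2) — stack <2>
step 3: #3 push(58) — stack <2,58>
step 4: #4 push(59) — stack <2,58,59>
step 5: #6 push(81) (pending, included) — stack <2,58,59,81>
step 6: #5 pop() → 81 — stack <2,58,59>
step 7: #7 pop() → 59 — stack <2,58>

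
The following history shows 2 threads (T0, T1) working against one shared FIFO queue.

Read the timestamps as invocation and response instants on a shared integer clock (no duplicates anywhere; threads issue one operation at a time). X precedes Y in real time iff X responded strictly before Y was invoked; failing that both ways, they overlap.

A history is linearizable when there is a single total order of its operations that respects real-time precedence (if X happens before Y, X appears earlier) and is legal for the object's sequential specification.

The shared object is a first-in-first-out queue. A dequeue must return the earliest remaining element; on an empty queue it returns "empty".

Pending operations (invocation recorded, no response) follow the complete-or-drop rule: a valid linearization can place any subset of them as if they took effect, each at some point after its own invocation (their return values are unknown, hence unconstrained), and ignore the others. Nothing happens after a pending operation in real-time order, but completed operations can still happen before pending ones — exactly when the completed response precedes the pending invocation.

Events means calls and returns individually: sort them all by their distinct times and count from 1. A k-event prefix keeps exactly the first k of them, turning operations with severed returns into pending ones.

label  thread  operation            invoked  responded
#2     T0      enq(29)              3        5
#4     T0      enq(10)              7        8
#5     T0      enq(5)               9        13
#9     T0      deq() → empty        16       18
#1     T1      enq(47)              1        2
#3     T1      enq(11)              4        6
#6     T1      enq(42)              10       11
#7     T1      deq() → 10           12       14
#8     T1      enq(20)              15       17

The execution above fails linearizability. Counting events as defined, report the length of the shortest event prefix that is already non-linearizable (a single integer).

14

events 1..13 are still linearizable — one witness is #1, #2, #3, #4, #5, #6:
step 1: #1 enq(47) — queue <47>
step 2: #2 enq(29) — queue <47,29>
step 3: #3 enq(11) — queue <47,29,11>
step 4: #4 enq(10) — queue <47,29,11,10>
step 5: #5 enq(5) — queue <47,29,11,10,5>
step 6: #6 enq(42) — queue <47,29,11,10,5,42>
adding event 14 (#7 responds at 14) leaves no legal real-time order
take #1, #2, #3, #4, #5, #6, #7: step 7 already fails, because #7 deq() → 10 cannot occur there
take #1, #2, #3, #4, #6, #5, #7: step 7 already fails, because #7 deq() → 10 cannot occur there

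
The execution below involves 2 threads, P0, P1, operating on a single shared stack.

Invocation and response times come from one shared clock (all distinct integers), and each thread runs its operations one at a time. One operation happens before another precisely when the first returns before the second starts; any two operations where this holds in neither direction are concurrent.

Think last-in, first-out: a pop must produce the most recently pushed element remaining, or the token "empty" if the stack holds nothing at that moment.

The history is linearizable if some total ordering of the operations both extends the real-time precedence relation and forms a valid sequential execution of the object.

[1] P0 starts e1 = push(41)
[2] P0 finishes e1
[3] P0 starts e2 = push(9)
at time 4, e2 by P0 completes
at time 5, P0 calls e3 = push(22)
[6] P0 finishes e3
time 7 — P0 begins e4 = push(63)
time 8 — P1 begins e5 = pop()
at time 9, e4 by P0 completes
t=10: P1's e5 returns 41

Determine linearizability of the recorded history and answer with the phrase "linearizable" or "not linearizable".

through event 9 a valid linearization exists; event 10 (e5 responding at time 10) ends that
checked exhaustively: 2 real-time-consistent orders of 5 completed operations, zero legal stack replays
take e1, e2, e3, e4, e5: step 5 already fails, because e5 pop() → 41 cannot occur there
take e1, e2, e3, e5, e4: step 4 already fails, because e5 pop() → 41 cannot occur there

not linearizable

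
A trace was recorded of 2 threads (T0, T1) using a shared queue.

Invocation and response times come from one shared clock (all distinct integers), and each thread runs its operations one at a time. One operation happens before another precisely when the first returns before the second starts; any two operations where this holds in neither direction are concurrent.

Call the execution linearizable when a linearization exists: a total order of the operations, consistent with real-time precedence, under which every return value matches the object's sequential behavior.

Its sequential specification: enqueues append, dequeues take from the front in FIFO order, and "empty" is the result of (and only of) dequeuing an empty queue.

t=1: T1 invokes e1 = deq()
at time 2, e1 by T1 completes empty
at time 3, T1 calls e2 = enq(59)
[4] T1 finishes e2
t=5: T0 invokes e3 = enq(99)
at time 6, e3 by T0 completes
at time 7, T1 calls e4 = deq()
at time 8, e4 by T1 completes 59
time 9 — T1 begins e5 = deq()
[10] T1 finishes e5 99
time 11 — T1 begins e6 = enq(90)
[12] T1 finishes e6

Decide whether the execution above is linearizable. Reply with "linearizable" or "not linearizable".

one valid linearization: e1, e2, e3, e4, e5, e6
after step 1 (e1 deq() → empty): queue <>
after step 2 (e2 enq(59)): queue <59>
after step 3 (e3 enq(99)): queue <59,99>
after step 4 (e4 deq() → 59): queue <99>
after step 5 (e5 deq() → 99): queue <>
after step 6 (e6 enq(90)): queue <90>

linearizable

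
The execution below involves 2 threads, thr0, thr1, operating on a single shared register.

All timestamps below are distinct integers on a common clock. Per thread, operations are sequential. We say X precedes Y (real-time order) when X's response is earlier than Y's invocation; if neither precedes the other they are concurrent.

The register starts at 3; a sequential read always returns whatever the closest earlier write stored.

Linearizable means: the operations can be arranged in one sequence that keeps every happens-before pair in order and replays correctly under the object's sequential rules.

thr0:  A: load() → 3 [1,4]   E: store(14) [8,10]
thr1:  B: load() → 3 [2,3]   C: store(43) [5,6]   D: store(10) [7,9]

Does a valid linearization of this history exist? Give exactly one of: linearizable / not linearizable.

one valid linearization: A, B, C, D, E
after step 1 (A load() → 3): value 3
after step 2 (B load() → 3): value 3
after step 3 (C store(43)): value 43
after step 4 (D store(10)): value 10
after step 5 (E store(14)): value 14

linearizable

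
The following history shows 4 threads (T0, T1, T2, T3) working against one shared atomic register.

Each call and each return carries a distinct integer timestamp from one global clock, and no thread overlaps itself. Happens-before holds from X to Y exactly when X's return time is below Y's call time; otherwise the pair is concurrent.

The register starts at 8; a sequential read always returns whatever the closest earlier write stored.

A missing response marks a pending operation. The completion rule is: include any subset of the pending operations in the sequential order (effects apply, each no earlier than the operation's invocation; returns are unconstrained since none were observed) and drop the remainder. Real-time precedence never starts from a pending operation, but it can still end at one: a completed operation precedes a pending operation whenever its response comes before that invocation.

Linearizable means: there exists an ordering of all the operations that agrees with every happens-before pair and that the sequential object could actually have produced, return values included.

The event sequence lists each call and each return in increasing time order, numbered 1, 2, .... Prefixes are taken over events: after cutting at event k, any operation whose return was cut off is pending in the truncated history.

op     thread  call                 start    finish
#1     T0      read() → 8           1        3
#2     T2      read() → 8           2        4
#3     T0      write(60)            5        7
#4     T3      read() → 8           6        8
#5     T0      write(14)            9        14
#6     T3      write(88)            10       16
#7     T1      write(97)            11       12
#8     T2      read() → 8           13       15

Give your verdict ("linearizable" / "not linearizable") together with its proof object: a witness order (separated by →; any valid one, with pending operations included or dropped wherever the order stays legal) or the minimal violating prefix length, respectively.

not linearizable — minimal violating prefix: 15 events

cut after 14 events: linearizable; cut after 15 events (#8 responds, time 15): not linearizable
7 completed operations, 12 real-time-consistent orders — every atomic register replay fails
including or dropping the 1 pending operation (#6) in any combination fails
one such order, #1, #2, #3, #4, #5, #7, #8 (pending dropped), breaks at step 4 where #4 read() → 8 is illegal
one such order, #1, #2, #3, #4, #7, #5, #8 (pending dropped), breaks at step 4 where #4 read() → 8 is illegal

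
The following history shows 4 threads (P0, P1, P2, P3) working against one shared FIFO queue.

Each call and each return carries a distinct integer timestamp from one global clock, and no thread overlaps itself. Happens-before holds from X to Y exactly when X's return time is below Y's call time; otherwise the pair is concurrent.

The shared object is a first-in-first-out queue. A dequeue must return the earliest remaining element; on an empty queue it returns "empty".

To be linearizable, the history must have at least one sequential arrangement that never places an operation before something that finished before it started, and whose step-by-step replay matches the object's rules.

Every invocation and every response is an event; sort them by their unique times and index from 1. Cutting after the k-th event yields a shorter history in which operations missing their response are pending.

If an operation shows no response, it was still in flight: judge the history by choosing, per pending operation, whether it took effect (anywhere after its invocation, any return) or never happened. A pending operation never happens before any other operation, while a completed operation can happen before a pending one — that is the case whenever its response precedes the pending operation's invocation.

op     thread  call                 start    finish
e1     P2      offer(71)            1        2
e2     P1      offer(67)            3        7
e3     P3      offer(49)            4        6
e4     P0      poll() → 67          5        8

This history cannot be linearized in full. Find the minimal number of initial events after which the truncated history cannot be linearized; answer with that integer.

8

events 1..7 are linearizable; a witness order is e1, e2, e3:
1. e1 offer(71), leaving queue <71>
2. e2 offer(67), leaving queue <71,67>
3. e3 offer(49), leaving queue <71,67,49>
event 8 — e4's response, time 8 — after it, nothing linearizes
for example e1, e2, e3, e4 fails at step 4: e4 poll() → 67 is not legal there
for example e1, e2, e4, e3 fails at step 3: e4 poll() → 67 is not legal there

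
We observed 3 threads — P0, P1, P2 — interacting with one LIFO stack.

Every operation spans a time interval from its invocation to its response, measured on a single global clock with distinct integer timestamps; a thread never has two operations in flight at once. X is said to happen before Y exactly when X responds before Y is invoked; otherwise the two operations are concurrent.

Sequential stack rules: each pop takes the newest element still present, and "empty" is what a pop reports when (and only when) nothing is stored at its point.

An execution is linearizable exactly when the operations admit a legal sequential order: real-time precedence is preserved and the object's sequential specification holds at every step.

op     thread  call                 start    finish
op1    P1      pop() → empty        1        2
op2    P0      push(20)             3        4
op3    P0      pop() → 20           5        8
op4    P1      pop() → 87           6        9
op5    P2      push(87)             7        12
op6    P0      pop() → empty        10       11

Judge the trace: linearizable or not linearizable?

one valid linearization: op1, op2, op3, op5, op4, op6
1. op1 pop() → empty, leaving stack <>
2. op2 push(20), leaving stack <20>
3. op3 pop() → 20, leaving stack <>
4. op5 push(87), leaving stack <87>
5. op4 pop() → 87, leaving stack <>
6. op6 pop() → empty, leaving stack <>

linearizable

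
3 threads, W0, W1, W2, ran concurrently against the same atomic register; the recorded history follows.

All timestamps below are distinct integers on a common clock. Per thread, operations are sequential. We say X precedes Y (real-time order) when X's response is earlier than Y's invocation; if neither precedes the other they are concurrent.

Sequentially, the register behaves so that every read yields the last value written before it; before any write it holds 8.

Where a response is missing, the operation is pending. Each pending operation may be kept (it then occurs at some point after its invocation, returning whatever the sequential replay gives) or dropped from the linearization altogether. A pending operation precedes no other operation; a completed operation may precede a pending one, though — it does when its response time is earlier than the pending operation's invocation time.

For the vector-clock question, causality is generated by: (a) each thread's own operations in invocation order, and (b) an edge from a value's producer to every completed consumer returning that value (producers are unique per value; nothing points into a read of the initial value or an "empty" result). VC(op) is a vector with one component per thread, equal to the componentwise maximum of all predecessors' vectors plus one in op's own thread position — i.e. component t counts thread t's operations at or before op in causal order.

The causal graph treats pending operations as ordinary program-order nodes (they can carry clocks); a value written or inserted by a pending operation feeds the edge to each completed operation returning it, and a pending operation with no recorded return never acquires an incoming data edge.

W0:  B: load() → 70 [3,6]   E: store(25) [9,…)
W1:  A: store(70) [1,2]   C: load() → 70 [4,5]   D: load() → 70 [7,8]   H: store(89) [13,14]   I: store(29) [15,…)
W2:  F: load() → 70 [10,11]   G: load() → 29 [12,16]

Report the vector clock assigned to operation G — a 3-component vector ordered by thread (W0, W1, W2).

invoked at 1, A has no predecessors; its own W1 bump gives (0, 1, 0)
VC(F, invoked at 10): max of VC(A)=(0, 1, 0), then +1 on thread W2 → (0, 1, 1)
VC(C, invoked at 4): max of VC(A)=(0, 1, 0), then +1 on thread W1 → (0, 2, 0)
VC(B, invoked at 3): max of VC(A)=(0, 1, 0), then +1 on thread W0 → (1, 1, 0)
VC(D, invoked at 7): max of VC(A)=(0, 1, 0), VC(C)=(0, 2, 0), then +1 on thread W1 → (0, 3, 0)
VC(E, invoked at 9): max of VC(B)=(1, 1, 0), then +1 on thread W0 → (2, 1, 0)
VC(H, invoked at 13): max of VC(D)=(0, 3, 0), then +1 on thread W1 → (0, 4, 0)
VC(I, invoked at 15): max of VC(H)=(0, 4, 0), then +1 on thread W1 → (0, 5, 0)
VC(G, invoked at 12): max of VC(F)=(0, 1, 1), VC(I)=(0, 5, 0), then +1 on thread W2 → (0, 5, 2)
target: VC(G) = (0, 5, 2)

(0, 5, 2)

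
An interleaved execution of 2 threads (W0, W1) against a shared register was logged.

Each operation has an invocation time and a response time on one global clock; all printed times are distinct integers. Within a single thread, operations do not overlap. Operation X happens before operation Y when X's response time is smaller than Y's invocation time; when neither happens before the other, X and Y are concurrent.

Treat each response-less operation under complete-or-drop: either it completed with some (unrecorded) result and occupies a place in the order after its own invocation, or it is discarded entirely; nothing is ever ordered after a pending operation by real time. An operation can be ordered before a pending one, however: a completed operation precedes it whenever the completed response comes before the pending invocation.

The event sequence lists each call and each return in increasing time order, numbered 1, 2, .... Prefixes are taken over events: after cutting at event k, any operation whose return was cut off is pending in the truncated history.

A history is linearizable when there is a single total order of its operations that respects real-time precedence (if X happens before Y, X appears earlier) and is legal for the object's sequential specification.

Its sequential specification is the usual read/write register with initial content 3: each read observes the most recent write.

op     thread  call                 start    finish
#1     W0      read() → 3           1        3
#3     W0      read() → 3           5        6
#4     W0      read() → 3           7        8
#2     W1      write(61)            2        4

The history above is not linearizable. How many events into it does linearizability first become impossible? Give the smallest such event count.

6

one valid order for events 1..5 is #1, #2:
1. #1 read() → 3, leaving value 3
2. #2 write(61), leaving value 61
adding event 6 (#3 responds at 6) leaves no legal real-time order
for example #1, #2, #3 fails at step 3: #3 read() → 3 is not legal there
for example #2, #1, #3 fails at step 2: #1 read() → 3 is not legal there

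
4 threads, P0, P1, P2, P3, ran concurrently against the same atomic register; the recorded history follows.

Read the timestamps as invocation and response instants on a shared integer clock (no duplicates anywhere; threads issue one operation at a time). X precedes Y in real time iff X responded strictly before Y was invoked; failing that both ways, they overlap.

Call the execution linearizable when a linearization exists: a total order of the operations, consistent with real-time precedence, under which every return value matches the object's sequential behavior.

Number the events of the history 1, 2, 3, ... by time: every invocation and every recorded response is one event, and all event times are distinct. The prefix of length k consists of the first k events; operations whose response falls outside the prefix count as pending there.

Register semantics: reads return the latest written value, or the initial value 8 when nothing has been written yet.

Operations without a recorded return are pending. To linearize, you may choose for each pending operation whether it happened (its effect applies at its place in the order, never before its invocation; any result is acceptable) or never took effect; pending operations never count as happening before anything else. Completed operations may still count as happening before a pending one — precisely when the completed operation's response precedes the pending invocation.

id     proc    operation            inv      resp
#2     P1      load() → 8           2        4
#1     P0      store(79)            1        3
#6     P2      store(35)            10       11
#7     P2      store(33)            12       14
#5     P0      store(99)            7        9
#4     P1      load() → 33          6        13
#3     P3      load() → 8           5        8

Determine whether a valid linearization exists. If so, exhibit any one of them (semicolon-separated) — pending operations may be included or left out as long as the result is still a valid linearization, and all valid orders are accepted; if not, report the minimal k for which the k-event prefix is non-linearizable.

not linearizable — minimal violating prefix: 8 events

prefix check: 1..7 passes, 1..8 fails once #3's time-8 response joins
2 orders of the 3 completed atomic register ops respect real time; none is legal
no escape via the 2 pending operations (#4, #5): every completion choice fails
e.g. #1, #2, #3 (pending dropped): illegal at step 2, since #2 load() → 8 cannot apply there
e.g. #2, #1, #3 (pending dropped): illegal at step 3, since #3 load() → 8 cannot apply there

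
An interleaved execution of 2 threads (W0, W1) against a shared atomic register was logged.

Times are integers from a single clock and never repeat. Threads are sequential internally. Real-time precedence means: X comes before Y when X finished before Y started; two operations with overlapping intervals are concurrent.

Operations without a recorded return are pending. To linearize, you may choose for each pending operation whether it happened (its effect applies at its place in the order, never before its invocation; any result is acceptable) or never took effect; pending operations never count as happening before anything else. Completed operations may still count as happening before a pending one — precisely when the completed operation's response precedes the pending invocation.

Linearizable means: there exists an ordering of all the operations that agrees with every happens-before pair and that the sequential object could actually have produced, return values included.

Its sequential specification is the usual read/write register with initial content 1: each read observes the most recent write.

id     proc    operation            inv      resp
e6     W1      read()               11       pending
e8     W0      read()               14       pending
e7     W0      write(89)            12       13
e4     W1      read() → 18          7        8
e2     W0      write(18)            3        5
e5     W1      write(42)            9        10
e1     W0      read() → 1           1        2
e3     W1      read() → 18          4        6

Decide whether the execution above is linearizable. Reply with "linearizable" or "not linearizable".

a witness: e1, e2, e3, e4, e5, e6, e7
1. e1 read() → 1, leaving value 1
2. e2 write(18), leaving value 18
3. e3 read() → 18, leaving value 18
4. e4 read() → 18, leaving value 18
5. e5 write(42), leaving value 42
6. e6 read() (pending, included), leaving value 42
7. e7 write(89), leaving value 89

linearizable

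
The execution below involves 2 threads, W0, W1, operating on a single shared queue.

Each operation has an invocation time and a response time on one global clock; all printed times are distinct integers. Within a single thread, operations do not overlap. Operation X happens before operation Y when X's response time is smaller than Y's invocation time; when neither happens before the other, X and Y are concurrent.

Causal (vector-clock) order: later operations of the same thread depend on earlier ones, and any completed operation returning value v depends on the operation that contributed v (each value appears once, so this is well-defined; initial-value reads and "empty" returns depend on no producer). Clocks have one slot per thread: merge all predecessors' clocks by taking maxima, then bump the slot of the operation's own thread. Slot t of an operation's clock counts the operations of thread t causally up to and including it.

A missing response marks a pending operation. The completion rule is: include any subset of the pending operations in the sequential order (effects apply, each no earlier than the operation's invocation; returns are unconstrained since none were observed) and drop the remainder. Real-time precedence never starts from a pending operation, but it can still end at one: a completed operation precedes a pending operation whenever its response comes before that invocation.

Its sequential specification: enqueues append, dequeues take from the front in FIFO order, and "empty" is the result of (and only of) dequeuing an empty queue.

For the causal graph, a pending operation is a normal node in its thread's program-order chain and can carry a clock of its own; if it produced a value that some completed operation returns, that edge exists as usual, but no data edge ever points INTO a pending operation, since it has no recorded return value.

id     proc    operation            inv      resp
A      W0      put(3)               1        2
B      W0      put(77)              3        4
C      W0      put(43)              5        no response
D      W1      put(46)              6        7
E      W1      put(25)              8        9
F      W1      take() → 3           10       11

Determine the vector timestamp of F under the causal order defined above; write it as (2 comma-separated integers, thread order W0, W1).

D, invoked 6, has no incoming edges; only W1's bump applies → (0, 1)
A, invoked 1, has no incoming edges; only W0's bump applies → (1, 0)
merge at E (invoked 8): VC(D)=(0, 1), own-thread bump on W1 → (0, 2)
merge at B (invoked 3): VC(A)=(1, 0), own-thread bump on W0 → (2, 0)
merge at C (invoked 5): VC(B)=(2, 0), own-thread bump on W0 → (3, 0)
merge at F (invoked 10): VC(A)=(1, 0), VC(E)=(0, 2), own-thread bump on W1 → (1, 3)
target: VC(F) = (1, 3)

(1, 3)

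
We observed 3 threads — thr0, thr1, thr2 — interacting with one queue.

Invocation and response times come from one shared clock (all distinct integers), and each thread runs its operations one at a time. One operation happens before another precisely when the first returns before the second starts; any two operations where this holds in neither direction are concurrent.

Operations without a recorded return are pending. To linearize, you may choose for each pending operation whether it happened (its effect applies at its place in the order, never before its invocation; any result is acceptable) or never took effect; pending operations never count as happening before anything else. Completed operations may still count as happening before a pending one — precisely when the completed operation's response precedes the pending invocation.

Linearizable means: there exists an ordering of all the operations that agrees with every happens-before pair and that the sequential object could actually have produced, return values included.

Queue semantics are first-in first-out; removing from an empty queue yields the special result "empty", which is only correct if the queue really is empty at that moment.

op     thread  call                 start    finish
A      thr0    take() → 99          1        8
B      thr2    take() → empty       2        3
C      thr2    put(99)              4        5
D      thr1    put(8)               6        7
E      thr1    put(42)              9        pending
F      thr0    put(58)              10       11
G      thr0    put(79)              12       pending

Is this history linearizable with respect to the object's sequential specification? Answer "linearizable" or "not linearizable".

a witness: B, C, A, D, E, F
1. B take() → empty, leaving queue <>
2. C put(99), leaving queue <99>
3. A take() → 99, leaving queue <>
4. D put(8), leaving queue <8>
5. E put(42) (pending, included), leaving queue <8,42>
6. F put(58), leaving queue <8,42,58>

linearizable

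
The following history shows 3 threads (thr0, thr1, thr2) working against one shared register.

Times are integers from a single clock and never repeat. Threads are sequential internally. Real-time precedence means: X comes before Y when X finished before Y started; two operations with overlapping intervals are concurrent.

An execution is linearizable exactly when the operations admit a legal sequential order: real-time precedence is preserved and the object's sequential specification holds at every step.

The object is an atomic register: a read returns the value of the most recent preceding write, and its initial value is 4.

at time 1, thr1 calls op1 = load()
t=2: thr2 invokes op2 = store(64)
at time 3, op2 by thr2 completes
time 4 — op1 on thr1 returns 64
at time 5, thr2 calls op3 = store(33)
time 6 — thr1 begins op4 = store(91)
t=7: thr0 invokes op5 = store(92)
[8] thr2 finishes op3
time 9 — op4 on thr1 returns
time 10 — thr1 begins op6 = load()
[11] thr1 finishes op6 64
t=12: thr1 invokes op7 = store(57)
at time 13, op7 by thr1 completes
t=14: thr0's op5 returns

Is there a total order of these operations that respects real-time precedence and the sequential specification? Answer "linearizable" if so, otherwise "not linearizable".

not linearizable

the violation lands at event 11, op6's response at time 11: events 1..10 linearize, events 1..11 do not
4 orders of the 5 completed register ops respect real time; none is legal
including or dropping the 1 pending operation (op5) in any combination fails
e.g. op1, op2, op3, op4, op6 (pending dropped): illegal at step 1, since op1 load() → 64 cannot apply there
e.g. op1, op2, op4, op3, op6 (pending dropped): illegal at step 1, since op1 load() → 64 cannot apply there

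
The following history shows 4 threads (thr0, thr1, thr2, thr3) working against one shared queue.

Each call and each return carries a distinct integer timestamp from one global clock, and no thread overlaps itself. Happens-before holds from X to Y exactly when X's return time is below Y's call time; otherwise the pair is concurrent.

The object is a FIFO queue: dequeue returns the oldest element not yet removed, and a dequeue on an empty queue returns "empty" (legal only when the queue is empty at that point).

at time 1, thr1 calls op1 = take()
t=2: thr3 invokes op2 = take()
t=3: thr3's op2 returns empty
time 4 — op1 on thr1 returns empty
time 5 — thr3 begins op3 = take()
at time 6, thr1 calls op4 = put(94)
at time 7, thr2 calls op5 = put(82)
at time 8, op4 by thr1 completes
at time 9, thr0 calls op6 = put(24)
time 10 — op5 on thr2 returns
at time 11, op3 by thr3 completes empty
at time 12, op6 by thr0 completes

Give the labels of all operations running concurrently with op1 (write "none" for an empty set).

op1 spans [1,4]; an op avoiding the whole window 1..4 is ordered, any other is concurrent
op2 [2,3]: concurrent
op3 [5,11]: after
op4 [6,8]: after
op5 [7,10]: after
op6 [9,12]: after

op2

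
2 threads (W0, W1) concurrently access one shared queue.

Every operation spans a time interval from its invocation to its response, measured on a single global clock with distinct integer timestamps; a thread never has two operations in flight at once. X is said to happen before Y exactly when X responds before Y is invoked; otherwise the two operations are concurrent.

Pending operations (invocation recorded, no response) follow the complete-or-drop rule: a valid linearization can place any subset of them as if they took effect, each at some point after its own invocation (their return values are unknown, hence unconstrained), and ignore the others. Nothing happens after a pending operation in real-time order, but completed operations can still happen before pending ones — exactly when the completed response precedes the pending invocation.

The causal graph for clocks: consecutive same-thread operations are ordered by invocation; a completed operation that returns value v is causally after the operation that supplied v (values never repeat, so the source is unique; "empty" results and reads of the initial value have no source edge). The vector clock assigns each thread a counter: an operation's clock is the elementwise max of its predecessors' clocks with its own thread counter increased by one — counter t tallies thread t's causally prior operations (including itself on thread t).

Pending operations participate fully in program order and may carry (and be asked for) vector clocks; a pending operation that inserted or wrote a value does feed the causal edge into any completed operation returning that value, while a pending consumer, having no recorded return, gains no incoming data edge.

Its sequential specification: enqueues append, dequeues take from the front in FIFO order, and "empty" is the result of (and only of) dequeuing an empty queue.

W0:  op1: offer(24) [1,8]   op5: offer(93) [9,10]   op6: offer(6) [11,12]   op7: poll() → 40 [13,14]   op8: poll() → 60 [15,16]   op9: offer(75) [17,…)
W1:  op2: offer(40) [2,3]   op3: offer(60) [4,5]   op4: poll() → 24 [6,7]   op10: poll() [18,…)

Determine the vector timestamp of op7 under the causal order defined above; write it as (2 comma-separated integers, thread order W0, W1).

VC(op2, invoked at 2): no causal predecessors; +1 on W1 → (0, 1)
VC(op1, invoked at 1): no causal predecessors; +1 on W0 → (1, 0)
op3, invoked 4, takes VC(op2)=(0, 1) under max, adds 1 for W1 → (0, 2)
op5, invoked 9, takes VC(op1)=(1, 0) under max, adds 1 for W0 → (2, 0)
op6, invoked 11, takes VC(op5)=(2, 0) under max, adds 1 for W0 → (3, 0)
op4, invoked 6, takes VC(op1)=(1, 0), VC(op3)=(0, 2) under max, adds 1 for W1 → (1, 3)
op10, invoked 18, takes VC(op4)=(1, 3) under max, adds 1 for W1 → (1, 4)
op7, invoked 13, takes VC(op2)=(0, 1), VC(op6)=(3, 0) under max, adds 1 for W0 → (4, 1)
op8, invoked 15, takes VC(op3)=(0, 2), VC(op7)=(4, 1) under max, adds 1 for W0 → (5, 2)
op9, invoked 17, takes VC(op8)=(5, 2) under max, adds 1 for W0 → (6, 2)
target: VC(op7) = (4, 1)

(4, 1)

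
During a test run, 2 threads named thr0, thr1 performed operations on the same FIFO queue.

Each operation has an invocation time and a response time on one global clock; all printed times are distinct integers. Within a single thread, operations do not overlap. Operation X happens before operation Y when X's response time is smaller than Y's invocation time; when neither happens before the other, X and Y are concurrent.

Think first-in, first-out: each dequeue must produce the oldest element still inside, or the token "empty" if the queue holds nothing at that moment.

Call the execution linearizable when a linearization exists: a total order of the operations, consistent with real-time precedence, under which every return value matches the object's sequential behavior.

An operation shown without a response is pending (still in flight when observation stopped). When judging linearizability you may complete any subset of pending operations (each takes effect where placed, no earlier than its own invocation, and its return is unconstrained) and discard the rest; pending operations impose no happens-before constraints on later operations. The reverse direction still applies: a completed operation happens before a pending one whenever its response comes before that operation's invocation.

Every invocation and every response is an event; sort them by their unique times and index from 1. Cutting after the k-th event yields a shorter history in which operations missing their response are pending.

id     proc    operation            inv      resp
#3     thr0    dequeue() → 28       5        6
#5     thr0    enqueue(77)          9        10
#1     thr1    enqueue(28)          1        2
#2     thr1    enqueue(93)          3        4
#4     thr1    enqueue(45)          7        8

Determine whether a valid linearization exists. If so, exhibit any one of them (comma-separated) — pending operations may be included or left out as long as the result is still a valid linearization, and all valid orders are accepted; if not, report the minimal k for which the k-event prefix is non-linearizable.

step 1: #1 enqueue(28) — queue <28>
step 2: #2 enqueue(93) — queue <28,93>
step 3: #3 dequeue() → 28 — queue <93>
step 4: #4 enqueue(45) — queue <93,45>
step 5: #5 enqueue(77) — queue <93,45,77>

linearizable — witness: #1, #2, #3, #4, #5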